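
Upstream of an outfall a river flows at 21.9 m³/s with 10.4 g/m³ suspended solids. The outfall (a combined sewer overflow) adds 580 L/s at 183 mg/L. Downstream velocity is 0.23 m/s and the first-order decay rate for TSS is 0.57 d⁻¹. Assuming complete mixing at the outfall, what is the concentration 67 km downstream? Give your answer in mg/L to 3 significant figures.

580 L/s = 0.58 m³/s.
After complete mixing, C₀ = (0.58·183 + 21.9·10.4) / 22.48 = 14.85 mg/L.
Travel time t = 6.7e+04 m / 0.23 m/s = 2.913e+05 s = 3.372 d.
C = 14.85·exp(−0.57·3.372) = 14.85·0.1463 = 2.174 mg/L.

2.17 mg/L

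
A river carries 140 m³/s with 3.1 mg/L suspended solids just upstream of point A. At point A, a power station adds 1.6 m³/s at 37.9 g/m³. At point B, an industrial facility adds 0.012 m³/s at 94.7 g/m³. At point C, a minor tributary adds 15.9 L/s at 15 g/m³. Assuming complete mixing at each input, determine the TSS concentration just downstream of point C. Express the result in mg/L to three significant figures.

After input A: C = (140·3.1 + 1.6·37.9) / 141.6 = 3.493 mg/L.
After input B: C = (141.6·3.493 + 0.012·94.7) / 141.6 = 3.501 mg/L.
15.9 L/s = 0.0159 m³/s.
After input C: C = (141.6·3.501 + 0.0159·15) / 141.6 = 3.502 mg/L.

3.50 mg/L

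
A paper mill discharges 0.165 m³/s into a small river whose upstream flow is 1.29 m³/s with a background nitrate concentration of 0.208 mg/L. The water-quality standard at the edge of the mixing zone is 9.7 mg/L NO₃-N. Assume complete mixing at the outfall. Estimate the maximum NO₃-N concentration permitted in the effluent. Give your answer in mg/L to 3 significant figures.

83.9 mg/L

Mass balance: 9.7·1.455 = 0.165·Cₑ + 1.29·0.208.
Cₑ = (14.11 − 0.2683) / 0.165 = 83.91 mg/L.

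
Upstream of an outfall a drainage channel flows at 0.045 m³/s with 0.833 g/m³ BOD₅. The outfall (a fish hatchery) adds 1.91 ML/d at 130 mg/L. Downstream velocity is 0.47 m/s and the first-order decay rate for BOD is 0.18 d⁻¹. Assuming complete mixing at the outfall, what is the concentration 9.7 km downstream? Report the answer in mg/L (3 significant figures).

41.6 mg/L

1.91 ML/d = 0.02211 m³/s.
After complete mixing, C₀ = (0.02211·130 + 0.045·0.833) / 0.06711 = 43.38 mg/L.
Travel time t = 9700 m / 0.47 m/s = 2.064e+04 s = 0.2389 d.
C = 43.38·exp(−0.18·0.2389) = 43.38·0.9579 = 41.56 mg/L.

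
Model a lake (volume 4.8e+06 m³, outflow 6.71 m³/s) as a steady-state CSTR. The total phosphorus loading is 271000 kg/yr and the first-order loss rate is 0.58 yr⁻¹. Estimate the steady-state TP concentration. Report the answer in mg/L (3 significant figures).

Outflow Q = 6.71 m³/s × 3.156e+07 s/yr = 2.118e+08 m³/yr.
Steady-state CSTR mass balance: W = Q·C + k·V·C, so C = W/(Q + kV).
Q + kV = 2.118e+08 + 0.58·4.8e+06 = 2.145e+08 m³/yr.
C = 271000/2.145e+08 = 0.001263 kg/m³ = 1.263 mg/L.

1.26 mg/L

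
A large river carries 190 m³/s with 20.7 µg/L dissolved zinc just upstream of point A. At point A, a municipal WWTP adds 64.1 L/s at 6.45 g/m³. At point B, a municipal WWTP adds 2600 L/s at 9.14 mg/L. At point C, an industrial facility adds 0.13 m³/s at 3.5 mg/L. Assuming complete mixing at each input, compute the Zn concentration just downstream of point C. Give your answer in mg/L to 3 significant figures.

20.7 µg/L = 0.0207 mg/L.
64.1 L/s = 0.0641 m³/s.
After input A: C = (190·0.0207 + 0.0641·6.45) / 190.1 = 0.02287 mg/L.
2600 L/s = 2.6 m³/s.
After input B: C = (190.1·0.02287 + 2.6·9.14) / 192.7 = 0.1459 mg/L.
After input C: C = (192.7·0.1459 + 0.13·3.5) / 192.8 = 0.1482 mg/L.

0.148 mg/L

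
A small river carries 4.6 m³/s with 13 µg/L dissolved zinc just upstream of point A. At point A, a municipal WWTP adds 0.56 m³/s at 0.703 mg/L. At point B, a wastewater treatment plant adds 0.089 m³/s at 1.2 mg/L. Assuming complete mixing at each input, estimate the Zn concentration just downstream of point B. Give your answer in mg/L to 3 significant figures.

13 µg/L = 0.013 mg/L.
After input A: C = (4.6·0.013 + 0.56·0.703) / 5.16 = 0.08788 mg/L.
After input B: C = (5.16·0.08788 + 0.089·1.2) / 5.249 = 0.1067 mg/L.

0.107 mg/L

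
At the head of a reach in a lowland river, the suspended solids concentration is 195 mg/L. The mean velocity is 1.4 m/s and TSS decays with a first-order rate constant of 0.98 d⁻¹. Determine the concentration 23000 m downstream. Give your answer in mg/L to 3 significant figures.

Travel time t = 23000 m / 1.4 m/s = 2.3e+04/1.4 = 1.643e+04 s = 0.1901 d.
First-order decay: C = 195·exp(−0.98·0.1901) = 195·0.83 = 161.8 mg/L.

162 mg/L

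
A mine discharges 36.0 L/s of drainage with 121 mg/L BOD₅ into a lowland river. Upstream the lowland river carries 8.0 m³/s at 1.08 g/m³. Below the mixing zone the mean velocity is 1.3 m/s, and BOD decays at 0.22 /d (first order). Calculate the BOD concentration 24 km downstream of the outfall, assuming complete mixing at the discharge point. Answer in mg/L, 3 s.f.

36.0 L/s = 0.036 m³/s.
After complete mixing, C₀ = (0.036·121 + 8·1.08) / 8.036 = 1.617 mg/L.
Travel time t = 2.4e+04 m / 1.3 m/s = 1.846e+04 s = 0.2137 d.
C = 1.617·exp(−0.22·0.2137) = 1.617·0.9541 = 1.543 mg/L.

1.54 mg/L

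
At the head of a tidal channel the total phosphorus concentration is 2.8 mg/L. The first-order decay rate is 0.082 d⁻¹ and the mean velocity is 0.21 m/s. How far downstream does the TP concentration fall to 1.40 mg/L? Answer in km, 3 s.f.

153 km

From C = C₀·e^(−kt), t = ln(C₀/C)/k = ln(2.8/1.40)/0.082 = 0.6931/0.082 = 8.453 d.
Distance = v·t = 0.21 m/s × 7.303e+05 s = 1.534e+05 m = 153.4 km.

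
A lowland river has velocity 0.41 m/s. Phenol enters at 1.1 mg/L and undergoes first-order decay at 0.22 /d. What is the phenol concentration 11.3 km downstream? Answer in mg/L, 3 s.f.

1.03 mg/L

Travel time t = 11.3 km / 0.41 m/s = 1.13e+04/0.41 = 2.756e+04 s = 0.319 d.
First-order decay: C = 1.1·exp(−0.22·0.319) = 1.1·0.9322 = 1.025 mg/L.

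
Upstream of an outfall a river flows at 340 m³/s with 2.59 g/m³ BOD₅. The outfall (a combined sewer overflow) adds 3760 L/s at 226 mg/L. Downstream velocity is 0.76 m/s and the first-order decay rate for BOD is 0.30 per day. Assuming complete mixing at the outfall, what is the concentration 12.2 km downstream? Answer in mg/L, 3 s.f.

3760 L/s = 3.76 m³/s.
After complete mixing, C₀ = (3.76·226 + 340·2.59) / 343.8 = 5.034 mg/L.
Travel time t = 1.22e+04 m / 0.76 m/s = 1.605e+04 s = 0.1858 d.
C = 5.034·exp(−0.30·0.1858) = 5.034·0.9458 = 4.761 mg/L.

4.76 mg/L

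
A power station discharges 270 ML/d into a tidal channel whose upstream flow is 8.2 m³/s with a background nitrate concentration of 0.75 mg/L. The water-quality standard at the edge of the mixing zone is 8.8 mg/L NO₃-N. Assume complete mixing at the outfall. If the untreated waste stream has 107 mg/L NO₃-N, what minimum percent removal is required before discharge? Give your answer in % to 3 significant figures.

270 ML/d = 3.125 m³/s.
Mass balance: 8.8·11.32 = 3.125·Cₑ + 8.2·0.75.
Cₑ = (99.66 − 6.15) / 3.125 = 29.92 mg/L.
Required removal = 1 − 29.92/107 = 72.03 %.

72.0 %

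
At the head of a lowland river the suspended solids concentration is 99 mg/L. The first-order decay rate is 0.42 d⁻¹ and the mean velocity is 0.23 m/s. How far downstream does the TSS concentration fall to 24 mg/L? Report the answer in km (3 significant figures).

From C = C₀·e^(−kt), t = ln(C₀/C)/k = ln(99/24)/0.42 = 1.417/0.42 = 3.374 d.
Distance = v·t = 0.23 m/s × 2.915e+05 s = 6.705e+04 m = 67.05 km.

67.0 km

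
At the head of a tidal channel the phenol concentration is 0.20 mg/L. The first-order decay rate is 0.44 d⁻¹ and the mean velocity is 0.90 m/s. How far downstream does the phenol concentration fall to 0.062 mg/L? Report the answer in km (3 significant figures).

From C = C₀·e^(−kt), t = ln(C₀/C)/k = ln(0.20/0.062)/0.44 = 1.171/0.44 = 2.662 d.
Distance = v·t = 0.90 m/s × 2.3e+05 s = 2.07e+05 m = 207 km.

207 km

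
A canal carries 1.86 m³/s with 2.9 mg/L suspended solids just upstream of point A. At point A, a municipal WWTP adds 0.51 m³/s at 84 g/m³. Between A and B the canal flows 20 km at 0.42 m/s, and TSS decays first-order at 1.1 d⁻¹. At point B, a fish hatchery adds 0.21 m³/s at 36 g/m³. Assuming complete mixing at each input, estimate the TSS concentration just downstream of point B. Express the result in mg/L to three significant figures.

13.1 mg/L

After input A: C = (1.86·2.9 + 0.51·84) / 2.37 = 20.35 mg/L.
Over the 20 km reach to input B (t = 4.762e+04 s = 0.5511 d), decay gives C = 20.35·exp(−1.1·0.5511) = 11.1 mg/L.
After input B: C = (2.37·11.1 + 0.21·36) / 2.58 = 13.13 mg/L.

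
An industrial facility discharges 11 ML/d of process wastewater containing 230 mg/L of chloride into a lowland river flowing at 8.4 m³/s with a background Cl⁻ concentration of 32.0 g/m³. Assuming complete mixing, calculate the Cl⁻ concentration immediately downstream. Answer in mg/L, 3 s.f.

11 ML/d = 0.1273 m³/s.
Flow-weighted mixing gives C = (0.1273·230 + 8.4·32) / (0.1273 + 8.4) = 298.1/8.527 = 34.96 mg/L.

35.0 mg/L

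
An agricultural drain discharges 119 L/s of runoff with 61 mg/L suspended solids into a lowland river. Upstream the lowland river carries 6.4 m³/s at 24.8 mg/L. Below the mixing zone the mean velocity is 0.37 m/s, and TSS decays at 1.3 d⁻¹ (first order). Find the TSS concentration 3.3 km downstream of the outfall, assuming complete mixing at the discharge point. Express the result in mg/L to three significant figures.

22.3 mg/L

119 L/s = 0.119 m³/s.
After complete mixing, C₀ = (0.119·61 + 6.4·24.8) / 6.519 = 25.46 mg/L.
Travel time t = 3300 m / 0.37 m/s = 8919 s = 0.1032 d.
C = 25.46·exp(−1.3·0.1032) = 25.46·0.8744 = 22.26 mg/L.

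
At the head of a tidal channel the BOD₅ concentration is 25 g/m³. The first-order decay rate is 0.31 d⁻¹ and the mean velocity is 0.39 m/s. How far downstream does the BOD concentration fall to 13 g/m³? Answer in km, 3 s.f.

71.1 km

From C = C₀·e^(−kt), t = ln(C₀/C)/k = ln(25/13)/0.31 = 0.6539/0.31 = 2.109 d.
Distance = v·t = 0.39 m/s × 1.823e+05 s = 7.108e+04 m = 71.08 km.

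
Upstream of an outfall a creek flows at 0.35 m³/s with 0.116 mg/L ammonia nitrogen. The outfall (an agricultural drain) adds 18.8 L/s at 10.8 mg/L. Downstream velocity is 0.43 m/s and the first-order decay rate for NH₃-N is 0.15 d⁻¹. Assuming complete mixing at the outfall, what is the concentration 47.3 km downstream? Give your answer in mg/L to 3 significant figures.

18.8 L/s = 0.0188 m³/s.
After complete mixing, C₀ = (0.0188·10.8 + 0.35·0.116) / 0.3688 = 0.6606 mg/L.
Travel time t = 4.73e+04 m / 0.43 m/s = 1.1e+05 s = 1.273 d.
C = 0.6606·exp(−0.15·1.273) = 0.6606·0.8262 = 0.5458 mg/L.

0.546 mg/L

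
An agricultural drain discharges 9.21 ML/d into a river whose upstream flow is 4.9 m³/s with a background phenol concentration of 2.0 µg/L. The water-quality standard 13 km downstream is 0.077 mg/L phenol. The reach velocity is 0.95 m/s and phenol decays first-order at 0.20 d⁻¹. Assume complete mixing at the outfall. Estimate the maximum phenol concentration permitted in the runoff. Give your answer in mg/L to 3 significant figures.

3.64 mg/L

9.21 ML/d = 0.1066 m³/s.
2.0 µg/L = 0.002 mg/L.
Travel time to the compliance point: t = 1.3e+04/0.95 = 1.368e+04 s = 0.1584 d; decay factor exp(−0.20·0.1584) = 0.9688.
So the concentration just after mixing may be at most 0.077/0.9688 = 0.07948 mg/L.
Mass balance: 0.07948·5.007 = 0.1066·Cₑ + 4.9·0.002.
Cₑ = (0.3979 − 0.0098) / 0.1066 = 3.641 mg/L.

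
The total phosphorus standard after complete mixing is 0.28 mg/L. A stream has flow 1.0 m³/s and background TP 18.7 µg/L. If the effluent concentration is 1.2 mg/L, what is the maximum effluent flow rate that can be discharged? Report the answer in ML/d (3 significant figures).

18.7 µg/L = 0.0187 mg/L.
Mass balance at complete mixing: C_std·(Q_w + Q_r) = Q_w·C_e + Q_r·C_b.
Rearranging, Q_w = Q_r·(C_std − C_b)/(C_e − C_std) = 1.0·(0.28 − 0.0187) / (1.2 − 0.28) = 0.284 m³/s.
= 24.54 ML/d.

24.5 ML/d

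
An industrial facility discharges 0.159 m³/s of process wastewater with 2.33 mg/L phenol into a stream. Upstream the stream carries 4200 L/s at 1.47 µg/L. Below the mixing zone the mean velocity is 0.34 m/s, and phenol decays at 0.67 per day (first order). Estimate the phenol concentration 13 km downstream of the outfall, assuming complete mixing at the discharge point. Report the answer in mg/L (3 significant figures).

4200 L/s = 4.2 m³/s.
1.47 µg/L = 0.00147 mg/L.
After complete mixing, C₀ = (0.159·2.33 + 4.2·0.00147) / 4.359 = 0.08641 mg/L.
Travel time t = 1.3e+04 m / 0.34 m/s = 3.824e+04 s = 0.4425 d.
C = 0.08641·exp(−0.67·0.4425) = 0.08641·0.7434 = 0.06424 mg/L.

0.0642 mg/L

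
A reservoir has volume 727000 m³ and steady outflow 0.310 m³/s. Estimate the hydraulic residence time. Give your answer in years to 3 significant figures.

0.0743 yr

Q = 0.310 m³/s × 3.156e+07 s/yr = 9.783e+06 m³/yr.
Hydraulic residence time τ = V/Q = 727000/9.783e+06 = 0.07431 yr.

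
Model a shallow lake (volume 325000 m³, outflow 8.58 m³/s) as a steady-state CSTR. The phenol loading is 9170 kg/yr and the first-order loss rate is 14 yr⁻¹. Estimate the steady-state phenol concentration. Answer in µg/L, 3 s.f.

Outflow Q = 8.58 m³/s × 3.156e+07 s/yr = 2.708e+08 m³/yr.
Steady-state CSTR mass balance: W = Q·C + k·V·C, so C = W/(Q + kV).
Q + kV = 2.708e+08 + 14·325000 = 2.753e+08 m³/yr.
C = 9170/2.753e+08 = 3.331e-05 kg/m³ = 0.03331 mg/L = 33.31 µg/L.

33.3 µg/L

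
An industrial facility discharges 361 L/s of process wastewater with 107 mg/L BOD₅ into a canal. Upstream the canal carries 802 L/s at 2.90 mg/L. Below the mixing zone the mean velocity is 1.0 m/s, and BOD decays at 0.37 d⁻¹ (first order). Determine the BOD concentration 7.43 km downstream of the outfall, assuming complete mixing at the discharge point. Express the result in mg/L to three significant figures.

34.1 mg/L

361 L/s = 0.361 m³/s.
802 L/s = 0.802 m³/s.
After complete mixing, C₀ = (0.361·107 + 0.802·2.9) / 1.163 = 35.21 mg/L.
Travel time t = 7430 m / 1.0 m/s = 7430 s = 0.086 d.
C = 35.21·exp(−0.37·0.086) = 35.21·0.9687 = 34.11 mg/L.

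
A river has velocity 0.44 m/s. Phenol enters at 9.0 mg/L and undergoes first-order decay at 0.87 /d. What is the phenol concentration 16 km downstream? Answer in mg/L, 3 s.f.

6.24 mg/L

Travel time t = 16 km / 0.44 m/s = 1.6e+04/0.44 = 3.636e+04 s = 0.4209 d.
First-order decay: C = 9.0·exp(−0.87·0.4209) = 9.0·0.6934 = 6.241 mg/L.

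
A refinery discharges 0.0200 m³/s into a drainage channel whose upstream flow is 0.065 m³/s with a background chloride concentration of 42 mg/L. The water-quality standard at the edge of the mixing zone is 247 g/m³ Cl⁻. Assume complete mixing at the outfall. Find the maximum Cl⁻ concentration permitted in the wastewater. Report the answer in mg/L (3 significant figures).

Mass balance: 247·0.085 = 0.02·Cₑ + 0.065·42.
Cₑ = (21 − 2.73) / 0.02 = 913.2 mg/L.

913 mg/L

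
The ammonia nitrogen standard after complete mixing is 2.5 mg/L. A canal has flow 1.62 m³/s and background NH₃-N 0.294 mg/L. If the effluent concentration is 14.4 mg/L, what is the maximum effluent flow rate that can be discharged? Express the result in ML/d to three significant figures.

Mass balance at complete mixing: C_std·(Q_w + Q_r) = Q_w·C_e + Q_r·C_b.
Rearranging, Q_w = Q_r·(C_std − C_b)/(C_e − C_std) = 1.62·(2.5 − 0.294) / (14.4 − 2.5) = 0.3003 m³/s.
= 25.95 ML/d.

25.9 ML/d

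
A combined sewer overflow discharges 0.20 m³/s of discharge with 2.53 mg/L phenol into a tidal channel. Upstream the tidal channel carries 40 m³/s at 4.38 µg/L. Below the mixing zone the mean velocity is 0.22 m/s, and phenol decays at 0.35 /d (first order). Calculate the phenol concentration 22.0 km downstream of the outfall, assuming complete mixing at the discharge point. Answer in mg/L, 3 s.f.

4.38 µg/L = 0.00438 mg/L.
After complete mixing, C₀ = (0.2·2.53 + 40·0.00438) / 40.2 = 0.01695 mg/L.
Travel time t = 2.2e+04 m / 0.22 m/s = 1e+05 s = 1.157 d.
C = 0.01695·exp(−0.35·1.157) = 0.01695·0.6669 = 0.0113 mg/L.

0.0113 mg/L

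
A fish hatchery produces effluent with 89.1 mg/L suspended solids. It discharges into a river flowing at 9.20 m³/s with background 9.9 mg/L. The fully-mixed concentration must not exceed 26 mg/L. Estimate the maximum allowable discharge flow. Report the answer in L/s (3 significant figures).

2350 L/s

Mass balance at complete mixing: C_std·(Q_w + Q_r) = Q_w·C_e + Q_r·C_b.
Rearranging, Q_w = Q_r·(C_std − C_b)/(C_e − C_std) = 9.20·(26 − 9.9) / (89.1 − 26) = 2.347 m³/s.
= 2347 L/s.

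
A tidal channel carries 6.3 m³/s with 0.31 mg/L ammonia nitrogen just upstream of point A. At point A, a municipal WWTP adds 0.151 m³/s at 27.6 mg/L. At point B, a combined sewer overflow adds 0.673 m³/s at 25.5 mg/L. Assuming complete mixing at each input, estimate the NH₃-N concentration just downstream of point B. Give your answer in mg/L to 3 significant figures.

After input A: C = (6.3·0.31 + 0.151·27.6) / 6.451 = 0.9488 mg/L.
After input B: C = (6.451·0.9488 + 0.673·25.5) / 7.124 = 3.268 mg/L.

3.27 mg/L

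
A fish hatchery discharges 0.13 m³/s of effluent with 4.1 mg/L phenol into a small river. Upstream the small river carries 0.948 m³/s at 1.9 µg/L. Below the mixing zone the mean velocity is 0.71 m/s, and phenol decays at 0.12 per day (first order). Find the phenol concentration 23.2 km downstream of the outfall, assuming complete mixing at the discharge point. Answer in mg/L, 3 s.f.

1.9 µg/L = 0.0019 mg/L.
After complete mixing, C₀ = (0.13·4.1 + 0.948·0.0019) / 1.078 = 0.4961 mg/L.
Travel time t = 2.32e+04 m / 0.71 m/s = 3.268e+04 s = 0.3782 d.
C = 0.4961·exp(−0.12·0.3782) = 0.4961·0.9556 = 0.4741 mg/L.

0.474 mg/L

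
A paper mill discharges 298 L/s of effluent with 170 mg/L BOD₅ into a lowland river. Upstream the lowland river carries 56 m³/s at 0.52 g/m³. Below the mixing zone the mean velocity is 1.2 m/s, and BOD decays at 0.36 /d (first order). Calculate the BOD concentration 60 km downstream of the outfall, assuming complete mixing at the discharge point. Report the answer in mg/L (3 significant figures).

298 L/s = 0.298 m³/s.
After complete mixing, C₀ = (0.298·170 + 56·0.52) / 56.3 = 1.417 mg/L.
Travel time t = 6e+04 m / 1.2 m/s = 5e+04 s = 0.5787 d.
C = 1.417·exp(−0.36·0.5787) = 1.417·0.8119 = 1.151 mg/L.

1.15 mg/L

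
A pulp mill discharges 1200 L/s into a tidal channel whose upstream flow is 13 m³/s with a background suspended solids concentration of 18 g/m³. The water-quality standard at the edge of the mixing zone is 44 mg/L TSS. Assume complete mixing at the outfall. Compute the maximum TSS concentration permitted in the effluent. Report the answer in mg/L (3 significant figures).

326 mg/L

1200 L/s = 1.2 m³/s.
Mass balance: 44·14.2 = 1.2·Cₑ + 13·18.
Cₑ = (624.8 − 234) / 1.2 = 325.7 mg/L.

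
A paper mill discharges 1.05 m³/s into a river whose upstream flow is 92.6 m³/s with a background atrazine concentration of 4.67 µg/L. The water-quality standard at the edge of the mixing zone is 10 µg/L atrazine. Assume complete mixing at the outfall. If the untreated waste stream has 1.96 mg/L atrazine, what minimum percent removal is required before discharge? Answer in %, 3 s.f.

75.5 %

4.67 µg/L = 0.00467 mg/L.
10 µg/L = 0.01 mg/L.
Mass balance: 0.01·93.65 = 1.05·Cₑ + 92.6·0.00467.
Cₑ = (0.9365 − 0.4324) / 1.05 = 0.4801 mg/L.
Required removal = 1 − 0.4801/1.96 = 75.51 %.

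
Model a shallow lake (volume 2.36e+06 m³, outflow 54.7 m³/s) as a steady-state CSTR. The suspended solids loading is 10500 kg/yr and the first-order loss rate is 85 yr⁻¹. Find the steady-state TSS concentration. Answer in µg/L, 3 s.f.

Outflow Q = 54.7 m³/s × 3.156e+07 s/yr = 1.726e+09 m³/yr.
Steady-state CSTR mass balance: W = Q·C + k·V·C, so C = W/(Q + kV).
Q + kV = 1.726e+09 + 85·2.36e+06 = 1.927e+09 m³/yr.
C = 10500/1.927e+09 = 5.449e-06 kg/m³ = 0.005449 mg/L = 5.449 µg/L.

5.45 µg/L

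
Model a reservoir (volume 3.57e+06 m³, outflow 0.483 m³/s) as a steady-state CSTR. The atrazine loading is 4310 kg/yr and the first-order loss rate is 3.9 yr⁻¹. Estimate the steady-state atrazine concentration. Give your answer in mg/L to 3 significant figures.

0.148 mg/L

Outflow Q = 0.483 m³/s × 3.156e+07 s/yr = 1.524e+07 m³/yr.
Steady-state CSTR mass balance: W = Q·C + k·V·C, so C = W/(Q + kV).
Q + kV = 1.524e+07 + 3.9·3.57e+06 = 2.917e+07 m³/yr.
C = 4310/2.917e+07 = 0.0001478 kg/m³ = 0.1478 mg/L.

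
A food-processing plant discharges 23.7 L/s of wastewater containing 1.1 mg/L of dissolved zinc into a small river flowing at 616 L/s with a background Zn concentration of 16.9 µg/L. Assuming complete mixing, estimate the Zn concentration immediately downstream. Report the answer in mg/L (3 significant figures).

23.7 L/s = 0.0237 m³/s.
616 L/s = 0.616 m³/s.
16.9 µg/L = 0.0169 mg/L.
Conservation of mass across the mixing zone: C = (0.0237·1.1 + 0.616·0.0169) / (0.0237 + 0.616) = 0.03648/0.6397 = 0.05703 mg/L.

0.0570 mg/L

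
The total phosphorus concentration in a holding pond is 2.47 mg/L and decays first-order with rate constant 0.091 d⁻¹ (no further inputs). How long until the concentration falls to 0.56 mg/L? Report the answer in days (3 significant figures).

16.3 d

t = ln(C₀/C)/k = ln(2.47/0.56)/0.091 = 1.484/0.091 = 16.31 d.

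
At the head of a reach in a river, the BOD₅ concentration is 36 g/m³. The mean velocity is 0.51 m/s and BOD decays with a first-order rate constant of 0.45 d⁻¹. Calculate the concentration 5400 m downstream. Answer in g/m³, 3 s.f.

Travel time t = 5400 m / 0.51 m/s = 5400/0.51 = 1.059e+04 s = 0.1225 d.
First-order decay: C = 36·exp(−0.45·0.1225) = 36·0.9463 = 34.07 g/m³.

34.1 g/m³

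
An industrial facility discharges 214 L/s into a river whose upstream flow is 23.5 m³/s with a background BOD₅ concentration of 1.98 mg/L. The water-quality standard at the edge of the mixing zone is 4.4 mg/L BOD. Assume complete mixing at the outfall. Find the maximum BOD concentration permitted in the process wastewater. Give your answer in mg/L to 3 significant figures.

214 L/s = 0.214 m³/s.
Mass balance: 4.4·23.71 = 0.214·Cₑ + 23.5·1.98.
Cₑ = (104.3 − 46.53) / 0.214 = 270.1 mg/L.

270 mg/L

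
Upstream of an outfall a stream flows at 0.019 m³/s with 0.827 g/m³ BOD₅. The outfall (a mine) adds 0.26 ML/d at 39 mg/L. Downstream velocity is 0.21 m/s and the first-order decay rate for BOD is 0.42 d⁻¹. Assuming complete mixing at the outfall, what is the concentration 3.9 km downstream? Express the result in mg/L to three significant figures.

5.52 mg/L

0.26 ML/d = 0.003009 m³/s.
After complete mixing, C₀ = (0.003009·39 + 0.019·0.827) / 0.02201 = 6.046 mg/L.
Travel time t = 3900 m / 0.21 m/s = 1.857e+04 s = 0.2149 d.
C = 6.046·exp(−0.42·0.2149) = 6.046·0.9137 = 5.524 mg/L.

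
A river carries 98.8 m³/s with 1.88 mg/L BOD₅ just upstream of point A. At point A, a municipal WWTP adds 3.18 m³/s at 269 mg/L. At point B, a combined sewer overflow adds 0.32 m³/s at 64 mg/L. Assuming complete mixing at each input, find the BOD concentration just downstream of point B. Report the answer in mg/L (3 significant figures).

After input A: C = (98.8·1.88 + 3.18·269) / 102 = 10.21 mg/L.
After input B: C = (102·10.21 + 0.32·64) / 102.3 = 10.38 mg/L.

10.4 mg/L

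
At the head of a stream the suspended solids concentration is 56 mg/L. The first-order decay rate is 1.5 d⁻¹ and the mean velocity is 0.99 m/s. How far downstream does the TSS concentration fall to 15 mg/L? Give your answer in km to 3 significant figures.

75.1 km

From C = C₀·e^(−kt), t = ln(C₀/C)/k = ln(56/15)/1.5 = 1.317/1.5 = 0.8782 d.
Distance = v·t = 0.99 m/s × 7.588e+04 s = 7.512e+04 m = 75.12 km.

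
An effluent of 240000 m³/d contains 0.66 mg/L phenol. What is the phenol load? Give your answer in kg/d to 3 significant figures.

240000 m³/d = 2.778 m³/s.
Mass flux = Q·C = 2.778 m³/s × 0.66 g/m³ = 1.833 g/s.
= 1.833 g/s × 86.4 = 158.4 kg/d.

158 kg/d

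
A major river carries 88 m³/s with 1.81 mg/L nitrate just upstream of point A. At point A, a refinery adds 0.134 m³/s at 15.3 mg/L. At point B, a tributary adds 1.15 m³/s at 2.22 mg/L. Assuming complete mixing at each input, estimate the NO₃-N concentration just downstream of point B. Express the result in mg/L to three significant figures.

After input A: C = (88·1.81 + 0.134·15.3) / 88.13 = 1.831 mg/L.
After input B: C = (88.13·1.831 + 1.15·2.22) / 89.28 = 1.836 mg/L.

1.84 mg/L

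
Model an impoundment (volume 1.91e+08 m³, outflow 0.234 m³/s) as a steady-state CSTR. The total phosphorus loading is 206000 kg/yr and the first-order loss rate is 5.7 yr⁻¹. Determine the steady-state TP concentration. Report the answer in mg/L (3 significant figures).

0.188 mg/L

Outflow Q = 0.234 m³/s × 3.156e+07 s/yr = 7.384e+06 m³/yr.
Steady-state CSTR mass balance: W = Q·C + k·V·C, so C = W/(Q + kV).
Q + kV = 7.384e+06 + 5.7·1.91e+08 = 1.096e+09 m³/yr.
C = 206000/1.096e+09 = 0.0001879 kg/m³ = 0.1879 mg/L.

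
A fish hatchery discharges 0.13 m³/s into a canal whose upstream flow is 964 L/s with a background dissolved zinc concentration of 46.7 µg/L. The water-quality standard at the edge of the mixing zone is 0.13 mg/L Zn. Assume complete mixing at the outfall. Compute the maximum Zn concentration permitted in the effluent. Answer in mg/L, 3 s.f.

0.748 mg/L

964 L/s = 0.964 m³/s.
46.7 µg/L = 0.0467 mg/L.
Mass balance: 0.13·1.094 = 0.13·Cₑ + 0.964·0.0467.
Cₑ = (0.1422 − 0.04502) / 0.13 = 0.7477 mg/L.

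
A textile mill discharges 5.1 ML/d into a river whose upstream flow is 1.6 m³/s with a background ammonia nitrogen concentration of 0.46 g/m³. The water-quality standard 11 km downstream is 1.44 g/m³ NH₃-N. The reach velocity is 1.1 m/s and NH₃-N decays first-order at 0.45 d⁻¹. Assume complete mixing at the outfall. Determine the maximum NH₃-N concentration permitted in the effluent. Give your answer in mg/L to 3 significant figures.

30.2 mg/L

5.1 ML/d = 0.05903 m³/s.
Travel time to the compliance point: t = 1.1e+04/1.1 = 1e+04 s = 0.1157 d; decay factor exp(−0.45·0.1157) = 0.9492.
So the concentration just after mixing may be at most 1.44/0.9492 = 1.517 mg/L.
Mass balance: 1.517·1.659 = 0.05903·Cₑ + 1.6·0.46.
Cₑ = (2.517 − 0.736) / 0.05903 = 30.17 mg/L.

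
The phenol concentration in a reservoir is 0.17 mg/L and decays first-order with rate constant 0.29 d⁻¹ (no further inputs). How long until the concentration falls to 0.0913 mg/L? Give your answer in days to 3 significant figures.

t = ln(C₀/C)/k = ln(0.17/0.0913)/0.29 = 0.6216/0.29 = 2.144 d.

2.14 d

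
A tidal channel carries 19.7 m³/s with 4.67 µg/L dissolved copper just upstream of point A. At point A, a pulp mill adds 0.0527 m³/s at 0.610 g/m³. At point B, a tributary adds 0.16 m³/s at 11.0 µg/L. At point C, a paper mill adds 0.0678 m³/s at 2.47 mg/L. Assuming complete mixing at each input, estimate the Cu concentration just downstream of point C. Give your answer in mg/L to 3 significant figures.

4.67 µg/L = 0.00467 mg/L.
After input A: C = (19.7·0.00467 + 0.0527·0.61) / 19.75 = 0.006285 mg/L.
11.0 µg/L = 0.011 mg/L.
After input B: C = (19.75·0.006285 + 0.16·0.011) / 19.91 = 0.006323 mg/L.
After input C: C = (19.91·0.006323 + 0.0678·2.47) / 19.98 = 0.01468 mg/L.

0.0147 mg/L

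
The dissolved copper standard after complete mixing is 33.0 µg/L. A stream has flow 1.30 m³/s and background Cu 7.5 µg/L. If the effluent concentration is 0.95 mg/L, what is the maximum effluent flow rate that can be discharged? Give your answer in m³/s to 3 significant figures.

7.5 µg/L = 0.0075 mg/L.
33.0 µg/L = 0.033 mg/L.
Mass balance at complete mixing: C_std·(Q_w + Q_r) = Q_w·C_e + Q_r·C_b.
Rearranging, Q_w = Q_r·(C_std − C_b)/(C_e − C_std) = 1.30·(0.033 − 0.0075) / (0.95 − 0.033) = 0.03615 m³/s.

0.0362 m³/s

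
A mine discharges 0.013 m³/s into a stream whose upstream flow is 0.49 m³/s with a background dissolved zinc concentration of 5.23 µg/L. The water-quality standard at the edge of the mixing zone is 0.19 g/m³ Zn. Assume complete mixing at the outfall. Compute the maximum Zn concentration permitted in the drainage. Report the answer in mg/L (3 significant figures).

7.15 mg/L

5.23 µg/L = 0.00523 mg/L.
Mass balance: 0.19·0.503 = 0.013·Cₑ + 0.49·0.00523.
Cₑ = (0.09557 − 0.002563) / 0.013 = 7.154 mg/L.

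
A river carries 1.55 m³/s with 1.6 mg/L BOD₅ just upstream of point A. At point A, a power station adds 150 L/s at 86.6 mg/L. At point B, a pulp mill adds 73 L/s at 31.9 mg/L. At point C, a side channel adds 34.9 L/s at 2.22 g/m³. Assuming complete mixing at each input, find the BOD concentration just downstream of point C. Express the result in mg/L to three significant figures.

9.89 mg/L

150 L/s = 0.15 m³/s.
After input A: C = (1.55·1.6 + 0.15·86.6) / 1.7 = 9.1 mg/L.
73 L/s = 0.073 m³/s.
After input B: C = (1.7·9.1 + 0.073·31.9) / 1.773 = 10.04 mg/L.
34.9 L/s = 0.0349 m³/s.
After input C: C = (1.773·10.04 + 0.0349·2.22) / 1.808 = 9.888 mg/L.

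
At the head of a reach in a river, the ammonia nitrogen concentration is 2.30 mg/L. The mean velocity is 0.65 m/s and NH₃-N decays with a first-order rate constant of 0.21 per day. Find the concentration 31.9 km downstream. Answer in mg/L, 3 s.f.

Travel time t = 31.9 km / 0.65 m/s = 3.19e+04/0.65 = 4.908e+04 s = 0.568 d.
First-order decay: C = 2.30·exp(−0.21·0.568) = 2.30·0.8876 = 2.041 mg/L.

2.04 mg/L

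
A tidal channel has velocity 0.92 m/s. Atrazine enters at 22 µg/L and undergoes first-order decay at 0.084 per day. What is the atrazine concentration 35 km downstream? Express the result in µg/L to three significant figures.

Travel time t = 35 km / 0.92 m/s = 3.5e+04/0.92 = 3.804e+04 s = 0.4403 d.
First-order decay: C = 22·exp(−0.084·0.4403) = 22·0.9637 = 21.2 µg/L.

21.2 µg/L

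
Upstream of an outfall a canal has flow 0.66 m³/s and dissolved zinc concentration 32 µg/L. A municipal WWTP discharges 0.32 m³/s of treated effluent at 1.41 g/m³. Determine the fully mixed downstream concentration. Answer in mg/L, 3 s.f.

0.482 mg/L

32 µg/L = 0.032 mg/L.
Conservation of mass across the mixing zone: C = (0.32·1.41 + 0.66·0.032) / (0.32 + 0.66) = 0.4723/0.98 = 0.482 mg/L.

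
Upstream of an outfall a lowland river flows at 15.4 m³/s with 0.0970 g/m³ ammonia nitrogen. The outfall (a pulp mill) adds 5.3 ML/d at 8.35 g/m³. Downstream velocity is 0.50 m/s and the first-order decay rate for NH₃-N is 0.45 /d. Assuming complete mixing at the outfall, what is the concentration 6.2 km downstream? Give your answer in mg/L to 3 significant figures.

0.122 mg/L

5.3 ML/d = 0.06134 m³/s.
After complete mixing, C₀ = (0.06134·8.35 + 15.4·0.097) / 15.46 = 0.1297 mg/L.
Travel time t = 6200 m / 0.50 m/s = 1.24e+04 s = 0.1435 d.
C = 0.1297·exp(−0.45·0.1435) = 0.1297·0.9375 = 0.1216 mg/L.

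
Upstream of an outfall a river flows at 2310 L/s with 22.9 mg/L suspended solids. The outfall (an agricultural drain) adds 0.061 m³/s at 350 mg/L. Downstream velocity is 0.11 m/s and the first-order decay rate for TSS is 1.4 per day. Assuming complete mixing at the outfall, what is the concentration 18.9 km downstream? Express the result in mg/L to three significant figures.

2310 L/s = 2.31 m³/s.
After complete mixing, C₀ = (0.061·350 + 2.31·22.9) / 2.371 = 31.32 mg/L.
Travel time t = 1.89e+04 m / 0.11 m/s = 1.718e+05 s = 1.989 d.
C = 31.32·exp(−1.4·1.989) = 31.32·0.06179 = 1.935 mg/L.

1.93 mg/L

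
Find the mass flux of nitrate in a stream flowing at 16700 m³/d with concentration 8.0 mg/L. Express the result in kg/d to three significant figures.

134 kg/d

16700 m³/d = 0.1933 m³/s.
Mass flux = Q·C = 0.1933 m³/s × 8 g/m³ = 1.546 g/s.
= 1.546 g/s × 86.4 = 133.6 kg/d.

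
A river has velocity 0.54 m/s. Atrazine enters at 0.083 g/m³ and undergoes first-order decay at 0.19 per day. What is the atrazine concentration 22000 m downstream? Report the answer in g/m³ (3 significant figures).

Travel time t = 22000 m / 0.54 m/s = 2.2e+04/0.54 = 4.074e+04 s = 0.4715 d.
First-order decay: C = 0.083·exp(−0.19·0.4715) = 0.083·0.9143 = 0.07589 g/m³.

0.0759 g/m³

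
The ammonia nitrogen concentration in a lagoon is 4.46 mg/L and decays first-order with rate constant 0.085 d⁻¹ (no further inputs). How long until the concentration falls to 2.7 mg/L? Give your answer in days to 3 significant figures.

5.90 d

t = ln(C₀/C)/k = ln(4.46/2.7)/0.085 = 0.5019/0.085 = 5.905 d.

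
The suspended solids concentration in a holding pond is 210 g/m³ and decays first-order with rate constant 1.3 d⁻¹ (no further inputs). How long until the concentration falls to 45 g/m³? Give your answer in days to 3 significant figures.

t = ln(C₀/C)/k = ln(210/45)/1.3 = 1.54/1.3 = 1.185 d.

1.18 d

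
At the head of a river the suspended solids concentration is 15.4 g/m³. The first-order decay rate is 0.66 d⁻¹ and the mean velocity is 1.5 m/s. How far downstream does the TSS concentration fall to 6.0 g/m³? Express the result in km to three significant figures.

185 km

From C = C₀·e^(−kt), t = ln(C₀/C)/k = ln(15.4/6.0)/0.66 = 0.9426/0.66 = 1.428 d.
Distance = v·t = 1.5 m/s × 1.234e+05 s = 1.851e+05 m = 185.1 km.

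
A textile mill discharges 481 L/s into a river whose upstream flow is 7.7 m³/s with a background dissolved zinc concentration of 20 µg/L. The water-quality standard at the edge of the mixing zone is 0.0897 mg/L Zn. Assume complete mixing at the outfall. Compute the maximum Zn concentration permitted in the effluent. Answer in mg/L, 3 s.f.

481 L/s = 0.481 m³/s.
20 µg/L = 0.02 mg/L.
Mass balance: 0.0897·8.181 = 0.481·Cₑ + 7.7·0.02.
Cₑ = (0.7338 − 0.154) / 0.481 = 1.205 mg/L.

1.21 mg/L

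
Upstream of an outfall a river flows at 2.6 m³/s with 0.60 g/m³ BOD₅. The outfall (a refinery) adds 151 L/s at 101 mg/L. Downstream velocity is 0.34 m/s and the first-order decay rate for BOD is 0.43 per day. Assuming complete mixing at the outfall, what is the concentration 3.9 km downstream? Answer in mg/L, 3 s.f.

151 L/s = 0.151 m³/s.
After complete mixing, C₀ = (0.151·101 + 2.6·0.6) / 2.751 = 6.111 mg/L.
Travel time t = 3900 m / 0.34 m/s = 1.147e+04 s = 0.1328 d.
C = 6.111·exp(−0.43·0.1328) = 6.111·0.9445 = 5.772 mg/L.

5.77 mg/L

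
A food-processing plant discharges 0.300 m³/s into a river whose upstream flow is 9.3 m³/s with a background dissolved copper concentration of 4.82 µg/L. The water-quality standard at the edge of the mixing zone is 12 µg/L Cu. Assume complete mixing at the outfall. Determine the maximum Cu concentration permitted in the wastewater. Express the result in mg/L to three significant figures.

0.235 mg/L

4.82 µg/L = 0.00482 mg/L.
12 µg/L = 0.012 mg/L.
Mass balance: 0.012·9.6 = 0.3·Cₑ + 9.3·0.00482.
Cₑ = (0.1152 − 0.04483) / 0.3 = 0.2346 mg/L.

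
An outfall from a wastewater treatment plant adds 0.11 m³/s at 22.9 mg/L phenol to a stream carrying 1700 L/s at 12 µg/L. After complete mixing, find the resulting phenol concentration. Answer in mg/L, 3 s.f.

1.40 mg/L

1700 L/s = 1.7 m³/s.
12 µg/L = 0.012 mg/L.
Conservation of mass across the mixing zone: C = (0.11·22.9 + 1.7·0.012) / (0.11 + 1.7) = 2.539/1.81 = 1.403 mg/L.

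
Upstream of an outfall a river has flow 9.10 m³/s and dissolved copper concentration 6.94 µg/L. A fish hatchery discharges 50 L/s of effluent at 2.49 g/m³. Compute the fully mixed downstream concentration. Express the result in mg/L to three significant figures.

0.0205 mg/L

50 L/s = 0.05 m³/s.
6.94 µg/L = 0.00694 mg/L.
By mass balance at complete mixing, C = (0.05·2.49 + 9.1·0.00694) / (0.05 + 9.1) = 0.1877/9.15 = 0.02051 mg/L.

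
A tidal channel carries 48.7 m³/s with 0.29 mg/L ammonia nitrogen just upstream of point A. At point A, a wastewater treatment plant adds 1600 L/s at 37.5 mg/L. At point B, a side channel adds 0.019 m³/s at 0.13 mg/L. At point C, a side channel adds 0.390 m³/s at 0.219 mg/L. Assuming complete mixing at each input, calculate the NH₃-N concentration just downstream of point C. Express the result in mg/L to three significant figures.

1.46 mg/L

1600 L/s = 1.6 m³/s.
After input A: C = (48.7·0.29 + 1.6·37.5) / 50.3 = 1.474 mg/L.
After input B: C = (50.3·1.474 + 0.019·0.13) / 50.32 = 1.473 mg/L.
After input C: C = (50.32·1.473 + 0.39·0.219) / 50.71 = 1.463 mg/L.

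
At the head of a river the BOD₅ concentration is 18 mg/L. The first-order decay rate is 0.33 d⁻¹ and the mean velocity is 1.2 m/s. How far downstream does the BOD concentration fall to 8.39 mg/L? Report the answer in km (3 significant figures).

240 km

From C = C₀·e^(−kt), t = ln(C₀/C)/k = ln(18/8.39)/0.33 = 0.7633/0.33 = 2.313 d.
Distance = v·t = 1.2 m/s × 1.999e+05 s = 2.398e+05 m = 239.8 km.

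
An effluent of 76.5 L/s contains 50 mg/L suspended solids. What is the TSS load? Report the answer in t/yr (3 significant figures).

121 t/yr

76.5 L/s = 0.0765 m³/s.
Mass flux = Q·C = 0.0765 m³/s × 50 g/m³ = 3.825 g/s.
= 3.825 g/s × 31.56 = 120.7 t/yr.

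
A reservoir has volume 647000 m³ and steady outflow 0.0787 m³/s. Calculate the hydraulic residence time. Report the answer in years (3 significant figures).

0.261 yr

Q = 0.0787 m³/s × 3.156e+07 s/yr = 2.484e+06 m³/yr.
Hydraulic residence time τ = V/Q = 647000/2.484e+06 = 0.2605 yr.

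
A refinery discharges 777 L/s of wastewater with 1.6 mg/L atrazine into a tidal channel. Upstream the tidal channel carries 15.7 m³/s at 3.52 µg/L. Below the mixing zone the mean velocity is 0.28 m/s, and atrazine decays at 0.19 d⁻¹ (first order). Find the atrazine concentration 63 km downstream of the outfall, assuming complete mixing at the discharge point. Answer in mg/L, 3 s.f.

0.0480 mg/L

777 L/s = 0.777 m³/s.
3.52 µg/L = 0.00352 mg/L.
After complete mixing, C₀ = (0.777·1.6 + 15.7·0.00352) / 16.48 = 0.0788 mg/L.
Travel time t = 6.3e+04 m / 0.28 m/s = 2.25e+05 s = 2.604 d.
C = 0.0788·exp(−0.19·2.604) = 0.0788·0.6097 = 0.04805 mg/L.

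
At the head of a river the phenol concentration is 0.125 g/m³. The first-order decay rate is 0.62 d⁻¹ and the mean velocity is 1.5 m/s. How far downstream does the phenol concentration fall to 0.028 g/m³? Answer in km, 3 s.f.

From C = C₀·e^(−kt), t = ln(C₀/C)/k = ln(0.125/0.028)/0.62 = 1.496/0.62 = 2.413 d.
Distance = v·t = 1.5 m/s × 2.085e+05 s = 3.127e+05 m = 312.7 km.

313 km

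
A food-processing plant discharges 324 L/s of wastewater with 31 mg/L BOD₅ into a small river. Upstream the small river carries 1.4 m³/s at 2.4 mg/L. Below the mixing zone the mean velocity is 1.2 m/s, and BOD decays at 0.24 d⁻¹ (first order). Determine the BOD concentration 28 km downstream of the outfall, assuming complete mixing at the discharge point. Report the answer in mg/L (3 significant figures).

7.29 mg/L

324 L/s = 0.324 m³/s.
After complete mixing, C₀ = (0.324·31 + 1.4·2.4) / 1.724 = 7.775 mg/L.
Travel time t = 2.8e+04 m / 1.2 m/s = 2.333e+04 s = 0.2701 d.
C = 7.775·exp(−0.24·0.2701) = 7.775·0.9372 = 7.287 mg/L.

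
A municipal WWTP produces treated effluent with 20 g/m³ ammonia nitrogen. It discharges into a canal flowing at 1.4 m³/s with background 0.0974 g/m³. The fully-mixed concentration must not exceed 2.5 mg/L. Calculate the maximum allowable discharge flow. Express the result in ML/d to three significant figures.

Mass balance at complete mixing: C_std·(Q_w + Q_r) = Q_w·C_e + Q_r·C_b.
Rearranging, Q_w = Q_r·(C_std − C_b)/(C_e − C_std) = 1.4·(2.5 − 0.0974) / (20 − 2.5) = 0.1922 m³/s.
= 16.61 ML/d.

16.6 ML/d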